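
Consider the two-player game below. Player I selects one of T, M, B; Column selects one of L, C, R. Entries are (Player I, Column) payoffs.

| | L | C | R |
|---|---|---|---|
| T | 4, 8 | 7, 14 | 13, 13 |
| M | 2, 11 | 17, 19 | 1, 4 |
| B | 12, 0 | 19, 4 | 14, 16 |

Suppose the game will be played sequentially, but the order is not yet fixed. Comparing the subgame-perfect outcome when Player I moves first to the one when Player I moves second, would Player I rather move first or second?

first

If Player I leads: Column's best replies are T→C, M→C, B→R; Player I's induced payoffs 7, 17, 14; outcome (M, C), payoffs (17, 19).
If Column leads: Player I's best replies are L→B, C→B, R→B; Column's induced payoffs 0, 4, 16; outcome (B, R), payoffs (14, 16).
Player I gets 17 moving first and 14 moving second, so Player I prefers to move first.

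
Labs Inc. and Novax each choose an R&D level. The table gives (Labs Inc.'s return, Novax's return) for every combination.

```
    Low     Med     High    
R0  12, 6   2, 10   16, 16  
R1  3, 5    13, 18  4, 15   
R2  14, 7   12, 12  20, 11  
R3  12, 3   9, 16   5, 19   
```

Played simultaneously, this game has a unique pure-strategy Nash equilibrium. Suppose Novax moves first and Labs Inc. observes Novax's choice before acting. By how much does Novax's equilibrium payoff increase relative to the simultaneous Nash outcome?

0

Backward induction with Novax moving first.
- Low: BR = R2, leader payoff 7.
- Med: BR = R1, leader payoff 18.
- High: BR = R2, leader payoff 11.
Novax's induced payoffs are 7, 18, 11, so Novax commits to Med. Subgame-perfect outcome: (R1, Med) with payoffs (13, 18).
For the simultaneous game, intersect best replies.
Labs Inc.'s best replies: Low→R2; Med→R1; High→R2.
Novax's best replies: R0→High; R1→Med; R2→Med; R3→High.
Only (R1, Med) has each player best-responding; Nash payoffs (13, 18).
Novax's commitment gain: 18 − 18 = 0.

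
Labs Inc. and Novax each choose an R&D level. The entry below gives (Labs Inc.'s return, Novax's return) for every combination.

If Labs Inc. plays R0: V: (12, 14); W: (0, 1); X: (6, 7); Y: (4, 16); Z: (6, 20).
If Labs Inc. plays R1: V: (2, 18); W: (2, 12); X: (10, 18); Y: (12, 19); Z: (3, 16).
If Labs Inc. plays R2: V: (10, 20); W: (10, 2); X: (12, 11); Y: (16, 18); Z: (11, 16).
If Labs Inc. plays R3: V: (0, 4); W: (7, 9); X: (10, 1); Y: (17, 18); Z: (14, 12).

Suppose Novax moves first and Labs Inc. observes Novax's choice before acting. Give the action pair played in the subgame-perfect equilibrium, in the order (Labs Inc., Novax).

(R3, Y)

Solve by backward induction (Novax leads).
- V: Labs Inc. compares 12, 2, 10, 0 and picks R0; Novax would get 14.
- W: Labs Inc. compares 0, 2, 10, 7 and picks R2; Novax would get 2.
- X: Labs Inc. compares 6, 10, 12, 10 and picks R2; Novax would get 11.
- Y: Labs Inc. compares 4, 12, 16, 17 and picks R3; Novax would get 18.
- Z: Labs Inc. compares 6, 3, 11, 14 and picks R3; Novax would get 12.
Novax's induced payoffs are 14, 2, 11, 18, 12, so Novax commits to Y. Subgame-perfect outcome: (R3, Y) with payoffs (17, 18).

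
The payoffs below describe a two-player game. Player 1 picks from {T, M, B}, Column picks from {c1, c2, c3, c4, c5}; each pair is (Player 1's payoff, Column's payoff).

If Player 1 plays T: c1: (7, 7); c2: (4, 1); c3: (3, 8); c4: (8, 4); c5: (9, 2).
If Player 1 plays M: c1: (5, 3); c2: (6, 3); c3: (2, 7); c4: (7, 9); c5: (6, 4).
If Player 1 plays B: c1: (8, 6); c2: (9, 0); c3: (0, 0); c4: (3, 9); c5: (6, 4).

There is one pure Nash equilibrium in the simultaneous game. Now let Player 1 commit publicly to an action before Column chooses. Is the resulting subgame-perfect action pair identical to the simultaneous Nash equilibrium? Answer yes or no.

Solve by backward induction (Player 1 leads).
- T: Column compares 7, 1, 8, 4, 2 and picks c3; Player 1 would get 3.
- M: Column compares 3, 3, 7, 9, 4 and picks c4; Player 1 would get 7.
- B: Column compares 6, 0, 0, 9, 4 and picks c4; Player 1 would get 3.
Player 1's induced payoffs are 3, 7, 3, so Player 1 commits to M. Subgame-perfect outcome: (M, c4) with payoffs (7, 9).
Under simultaneous play:
Player 1's best replies: c1→B; c2→B; c3→T; c4→T; c5→T.
Column's best replies: T→c3; M→c4; B→c4.
Only (T, c3) has each player best-responding; Nash payoffs (3, 8).
Sequential outcome (M, c4) differs from the Nash profile (T, c3).

no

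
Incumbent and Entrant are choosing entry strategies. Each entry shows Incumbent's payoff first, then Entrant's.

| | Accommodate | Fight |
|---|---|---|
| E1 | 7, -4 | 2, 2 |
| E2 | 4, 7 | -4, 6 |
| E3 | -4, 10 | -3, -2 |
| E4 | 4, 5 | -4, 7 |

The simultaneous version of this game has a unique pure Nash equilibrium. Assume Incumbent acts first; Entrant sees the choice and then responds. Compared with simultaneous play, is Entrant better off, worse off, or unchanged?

Entrant best-responds to each possible Incumbent move:
- E1 → Entrant plays Fight (best of -4, 2); Incumbent gets 2.
- E2 → Entrant plays Accommodate (best of 7, 6); Incumbent gets 4.
- E3 → Entrant plays Accommodate (best of 10, -2); Incumbent gets -4.
- E4 → Entrant plays Fight (best of 5, 7); Incumbent gets -4.
Incumbent's induced payoffs are 2, 4, -4, -4, so Incumbent commits to E2. Subgame-perfect outcome: (E2, Accommodate) with payoffs (4, 7).
For the simultaneous game, intersect best replies.
Incumbent's best replies: Accommodate→E1; Fight→E1.
Entrant's best replies: E1→Fight; E2→Accommodate; E3→Accommodate; E4→Fight.
The unique mutual best reply is (E1, Fight), giving (2, 2).
Entrant earns 7 sequentially versus 2 at the Nash outcome: better off.

better off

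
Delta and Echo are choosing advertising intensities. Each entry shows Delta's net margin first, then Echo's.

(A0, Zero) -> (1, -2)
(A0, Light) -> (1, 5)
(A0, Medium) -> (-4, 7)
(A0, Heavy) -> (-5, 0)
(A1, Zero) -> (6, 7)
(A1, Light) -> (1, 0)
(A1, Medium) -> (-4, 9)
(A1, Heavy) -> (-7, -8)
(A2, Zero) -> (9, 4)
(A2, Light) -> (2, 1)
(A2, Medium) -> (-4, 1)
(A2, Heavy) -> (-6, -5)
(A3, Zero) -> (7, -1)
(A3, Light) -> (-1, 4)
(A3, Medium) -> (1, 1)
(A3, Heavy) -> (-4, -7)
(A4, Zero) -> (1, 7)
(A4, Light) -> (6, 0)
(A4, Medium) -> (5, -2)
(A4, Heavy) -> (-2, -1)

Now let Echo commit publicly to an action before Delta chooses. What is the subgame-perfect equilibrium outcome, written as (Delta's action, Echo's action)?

(A2, Zero)

Solve by backward induction (Echo leads).
- Zero: Delta compares 1, 6, 9, 7, 1 and picks A2; Echo would get 4.
- Light: Delta compares 1, 1, 2, -1, 6 and picks A4; Echo would get 0.
- Medium: Delta compares -4, -4, -4, 1, 5 and picks A4; Echo would get -2.
- Heavy: Delta compares -5, -7, -6, -4, -2 and picks A4; Echo would get -1.
Echo's induced payoffs are 4, 0, -2, -1, so Echo commits to Zero. Subgame-perfect outcome: (A2, Zero) with payoffs (9, 4).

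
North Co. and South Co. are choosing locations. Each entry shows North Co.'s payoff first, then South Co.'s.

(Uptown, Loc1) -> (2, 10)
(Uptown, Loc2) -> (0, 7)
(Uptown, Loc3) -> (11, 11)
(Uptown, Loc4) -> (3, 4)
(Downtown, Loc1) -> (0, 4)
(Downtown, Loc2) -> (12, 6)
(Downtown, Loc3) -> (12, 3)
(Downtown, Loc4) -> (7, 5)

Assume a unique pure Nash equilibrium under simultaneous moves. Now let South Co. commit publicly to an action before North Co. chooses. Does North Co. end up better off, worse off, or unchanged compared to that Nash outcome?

worse off

Work backward from North Co.'s decision.
- Loc1: BR = Uptown, leader payoff 10.
- Loc2: BR = Downtown, leader payoff 6.
- Loc3: BR = Downtown, leader payoff 3.
- Loc4: BR = Downtown, leader payoff 5.
South Co.'s induced payoffs are 10, 6, 3, 5, so South Co. commits to Loc1. Subgame-perfect outcome: (Uptown, Loc1) with payoffs (2, 10).
For the simultaneous game, intersect best replies.
North Co.'s best replies: Loc1→Uptown; Loc2→Downtown; Loc3→Downtown; Loc4→Downtown.
South Co.'s best replies: Uptown→Loc3; Downtown→Loc2.
The unique mutual best reply is (Downtown, Loc2), giving (12, 6).
North Co. earns 2 sequentially versus 12 at the Nash outcome: worse off.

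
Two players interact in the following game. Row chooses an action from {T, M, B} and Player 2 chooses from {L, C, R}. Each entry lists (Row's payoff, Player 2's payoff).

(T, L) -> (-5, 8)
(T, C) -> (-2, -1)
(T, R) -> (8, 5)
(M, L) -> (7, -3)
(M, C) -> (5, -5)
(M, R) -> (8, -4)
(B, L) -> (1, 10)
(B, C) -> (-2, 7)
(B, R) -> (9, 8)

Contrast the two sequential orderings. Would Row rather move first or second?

If Row leads: Player 2's best replies are T→L, M→L, B→L; Row's induced payoffs -5, 7, 1; outcome (M, L), payoffs (7, -3).
If Player 2 leads: Row's best replies are L→M, C→M, R→B; Player 2's induced payoffs -3, -5, 8; outcome (B, R), payoffs (9, 8).
Row gets 7 moving first and 9 moving second, so Row prefers to move second.

second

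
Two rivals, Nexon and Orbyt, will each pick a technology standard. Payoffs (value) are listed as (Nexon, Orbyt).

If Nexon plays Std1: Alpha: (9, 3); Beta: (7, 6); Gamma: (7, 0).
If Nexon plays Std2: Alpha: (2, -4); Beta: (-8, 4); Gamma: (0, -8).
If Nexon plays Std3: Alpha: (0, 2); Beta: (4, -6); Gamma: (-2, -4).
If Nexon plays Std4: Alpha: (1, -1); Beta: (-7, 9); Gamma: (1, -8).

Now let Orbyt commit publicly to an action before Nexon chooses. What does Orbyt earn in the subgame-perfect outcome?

6

Backward induction with Orbyt moving first.
- Alpha → Nexon plays Std1 (best of 9, 2, 0, 1); Orbyt gets 3.
- Beta → Nexon plays Std1 (best of 7, -8, 4, -7); Orbyt gets 6.
- Gamma → Nexon plays Std1 (best of 7, 0, -2, 1); Orbyt gets 0.
Among 3, 6, 0, the best is 6 at Beta. Subgame-perfect outcome: (Std1, Beta) with payoffs (7, 6).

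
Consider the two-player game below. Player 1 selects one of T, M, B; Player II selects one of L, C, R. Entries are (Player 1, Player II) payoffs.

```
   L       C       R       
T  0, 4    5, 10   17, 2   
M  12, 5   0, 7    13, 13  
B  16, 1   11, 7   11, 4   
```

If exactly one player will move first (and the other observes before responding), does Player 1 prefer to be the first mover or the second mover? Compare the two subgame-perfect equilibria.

first

If Player 1 leads: Player II's best replies are T→C, M→R, B→C; Player 1's induced payoffs 5, 13, 11; outcome (M, R), payoffs (13, 13).
If Player II leads: Player 1's best replies are L→B, C→B, R→T; Player II's induced payoffs 1, 7, 2; outcome (B, C), payoffs (11, 7).
Player 1 gets 13 moving first and 11 moving second, so Player 1 prefers to move first.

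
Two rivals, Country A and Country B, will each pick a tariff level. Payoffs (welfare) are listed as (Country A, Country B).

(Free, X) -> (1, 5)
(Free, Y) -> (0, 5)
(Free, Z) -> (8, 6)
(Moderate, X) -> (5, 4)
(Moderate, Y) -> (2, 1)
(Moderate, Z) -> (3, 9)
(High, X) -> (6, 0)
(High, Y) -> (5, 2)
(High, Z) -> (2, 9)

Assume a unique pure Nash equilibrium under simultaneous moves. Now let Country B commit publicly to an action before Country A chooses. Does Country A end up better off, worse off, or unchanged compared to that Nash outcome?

Backward induction with Country B moving first.
- X: BR = High, leader payoff 0.
- Y: BR = High, leader payoff 2.
- Z: BR = Free, leader payoff 6.
Maximizing over 0, 2, 6, Country B chooses Z. Subgame-perfect outcome: (Free, Z) with payoffs (8, 6).
Now find the simultaneous Nash equilibrium.
Country A's best replies: X→High; Y→High; Z→Free.
Country B's best replies: Free→Z; Moderate→Z; High→Z.
The unique mutual best reply is (Free, Z), giving (8, 6).
Country A earns 8 sequentially versus 8 at the Nash outcome: unchanged.

unchanged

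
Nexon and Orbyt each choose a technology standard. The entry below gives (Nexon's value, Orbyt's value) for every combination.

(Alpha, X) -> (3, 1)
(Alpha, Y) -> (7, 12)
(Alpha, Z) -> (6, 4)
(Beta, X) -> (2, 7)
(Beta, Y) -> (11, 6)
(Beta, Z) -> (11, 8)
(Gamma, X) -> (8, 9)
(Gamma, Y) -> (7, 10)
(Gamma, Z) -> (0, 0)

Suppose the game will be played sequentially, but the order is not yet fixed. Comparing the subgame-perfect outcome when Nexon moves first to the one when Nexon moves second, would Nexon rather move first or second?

If Nexon leads: Orbyt's best replies are Alpha→Y, Beta→Z, Gamma→Y; Nexon's induced payoffs 7, 11, 7; outcome (Beta, Z), payoffs (11, 8).
If Orbyt leads: Nexon's best replies are X→Gamma, Y→Beta, Z→Beta; Orbyt's induced payoffs 9, 6, 8; outcome (Gamma, X), payoffs (8, 9).
Nexon gets 11 moving first and 8 moving second, so Nexon prefers to move first.

first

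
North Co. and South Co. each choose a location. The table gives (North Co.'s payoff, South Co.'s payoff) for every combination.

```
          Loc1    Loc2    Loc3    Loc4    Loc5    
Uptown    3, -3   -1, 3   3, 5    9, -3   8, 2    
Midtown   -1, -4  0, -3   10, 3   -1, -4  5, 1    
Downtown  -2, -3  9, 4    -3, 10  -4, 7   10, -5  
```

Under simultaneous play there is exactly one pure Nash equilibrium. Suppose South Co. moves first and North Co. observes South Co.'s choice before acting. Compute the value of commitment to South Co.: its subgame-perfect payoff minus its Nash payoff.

North Co. best-responds to each possible South Co. move:
- Loc1 → North Co. plays Uptown (best of 3, -1, -2); South Co. gets -3.
- Loc2 → North Co. plays Downtown (best of -1, 0, 9); South Co. gets 4.
- Loc3 → North Co. plays Midtown (best of 3, 10, -3); South Co. gets 3.
- Loc4 → North Co. plays Uptown (best of 9, -1, -4); South Co. gets -3.
- Loc5 → North Co. plays Downtown (best of 8, 5, 10); South Co. gets -5.
Maximizing over -3, 4, 3, -3, -5, South Co. chooses Loc2. Subgame-perfect outcome: (Downtown, Loc2) with payoffs (9, 4).
Under simultaneous play:
North Co.'s best replies: Loc1→Uptown; Loc2→Downtown; Loc3→Midtown; Loc4→Uptown; Loc5→Downtown.
South Co.'s best replies: Uptown→Loc3; Midtown→Loc3; Downtown→Loc3.
Only (Midtown, Loc3) has each player best-responding; Nash payoffs (10, 3).
South Co.'s commitment gain: 4 − 3 = 1.

1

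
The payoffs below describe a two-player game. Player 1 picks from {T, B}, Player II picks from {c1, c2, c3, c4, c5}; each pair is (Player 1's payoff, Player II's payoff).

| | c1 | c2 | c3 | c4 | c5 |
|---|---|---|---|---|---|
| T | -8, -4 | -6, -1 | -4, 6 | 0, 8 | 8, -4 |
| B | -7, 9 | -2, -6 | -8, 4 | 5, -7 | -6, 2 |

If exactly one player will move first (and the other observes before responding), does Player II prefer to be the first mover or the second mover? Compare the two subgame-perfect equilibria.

first

If Player 1 leads: Player II's best replies are T→c4, B→c1; Player 1's induced payoffs 0, -7; outcome (T, c4), payoffs (0, 8).
If Player II leads: Player 1's best replies are c1→B, c2→B, c3→T, c4→B, c5→T; Player II's induced payoffs 9, -6, 6, -7, -4; outcome (B, c1), payoffs (-7, 9).
Player II gets 9 moving first and 8 moving second, so Player II prefers to move first.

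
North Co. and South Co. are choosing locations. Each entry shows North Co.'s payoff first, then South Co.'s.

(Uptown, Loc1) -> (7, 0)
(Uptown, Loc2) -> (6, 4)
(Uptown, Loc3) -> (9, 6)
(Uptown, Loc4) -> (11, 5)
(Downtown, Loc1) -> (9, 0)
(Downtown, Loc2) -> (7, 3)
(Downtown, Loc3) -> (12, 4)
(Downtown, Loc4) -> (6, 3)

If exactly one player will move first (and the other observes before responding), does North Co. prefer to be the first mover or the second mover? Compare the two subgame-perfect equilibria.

If North Co. leads: South Co.'s best replies are Uptown→Loc3, Downtown→Loc3; North Co.'s induced payoffs 9, 12; outcome (Downtown, Loc3), payoffs (12, 4).
If South Co. leads: North Co.'s best replies are Loc1→Downtown, Loc2→Downtown, Loc3→Downtown, Loc4→Uptown; South Co.'s induced payoffs 0, 3, 4, 5; outcome (Uptown, Loc4), payoffs (11, 5).
North Co. gets 12 moving first and 11 moving second, so North Co. prefers to move first.

first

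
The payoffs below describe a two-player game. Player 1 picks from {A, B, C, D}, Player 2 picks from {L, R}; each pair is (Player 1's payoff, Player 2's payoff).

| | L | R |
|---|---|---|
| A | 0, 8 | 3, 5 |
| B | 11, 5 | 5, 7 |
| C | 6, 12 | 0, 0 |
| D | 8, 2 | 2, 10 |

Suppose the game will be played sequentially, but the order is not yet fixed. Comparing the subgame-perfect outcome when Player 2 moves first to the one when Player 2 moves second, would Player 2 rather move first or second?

If Player 1 leads: Player 2's best replies are A→L, B→R, C→L, D→R; Player 1's induced payoffs 0, 5, 6, 2; outcome (C, L), payoffs (6, 12).
If Player 2 leads: Player 1's best replies are L→B, R→B; Player 2's induced payoffs 5, 7; outcome (B, R), payoffs (5, 7).
Player 2 gets 7 moving first and 12 moving second, so Player 2 prefers to move second.

second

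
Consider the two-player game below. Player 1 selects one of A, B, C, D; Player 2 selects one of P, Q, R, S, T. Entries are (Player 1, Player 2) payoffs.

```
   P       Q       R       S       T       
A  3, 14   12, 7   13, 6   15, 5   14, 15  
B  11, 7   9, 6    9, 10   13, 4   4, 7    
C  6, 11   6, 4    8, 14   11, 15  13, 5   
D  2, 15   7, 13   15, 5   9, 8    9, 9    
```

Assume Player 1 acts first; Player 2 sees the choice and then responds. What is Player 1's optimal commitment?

A

Work backward from Player 2's decision.
- A: Player 2 compares 14, 7, 6, 5, 15 and picks T; Player 1 would get 14.
- B: Player 2 compares 7, 6, 10, 4, 7 and picks R; Player 1 would get 9.
- C: Player 2 compares 11, 4, 14, 15, 5 and picks S; Player 1 would get 11.
- D: Player 2 compares 15, 13, 5, 8, 9 and picks P; Player 1 would get 2.
Maximizing over 14, 9, 11, 2, Player 1 chooses A. Subgame-perfect outcome: (A, T) with payoffs (14, 15).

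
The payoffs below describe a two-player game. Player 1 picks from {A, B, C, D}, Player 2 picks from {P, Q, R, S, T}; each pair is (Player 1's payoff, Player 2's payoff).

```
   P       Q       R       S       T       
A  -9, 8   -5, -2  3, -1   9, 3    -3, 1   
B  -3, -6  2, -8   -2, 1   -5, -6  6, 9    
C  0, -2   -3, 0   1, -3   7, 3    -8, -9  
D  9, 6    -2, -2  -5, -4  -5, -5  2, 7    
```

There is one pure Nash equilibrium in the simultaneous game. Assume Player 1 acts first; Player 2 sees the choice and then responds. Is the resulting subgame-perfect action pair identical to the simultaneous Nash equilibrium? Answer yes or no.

no

Solve by backward induction (Player 1 leads).
- A: BR = P, leader payoff -9.
- B: BR = T, leader payoff 6.
- C: BR = S, leader payoff 7.
- D: BR = T, leader payoff 2.
Among -9, 6, 7, 2, the best is 7 at C. Subgame-perfect outcome: (C, S) with payoffs (7, 3).
Now find the simultaneous Nash equilibrium.
Player 1's best replies: P→D; Q→B; R→A; S→A; T→B.
Player 2's best replies: A→P; B→T; C→S; D→T.
Only (B, T) has each player best-responding; Nash payoffs (6, 9).
Sequential outcome (C, S) differs from the Nash profile (B, T).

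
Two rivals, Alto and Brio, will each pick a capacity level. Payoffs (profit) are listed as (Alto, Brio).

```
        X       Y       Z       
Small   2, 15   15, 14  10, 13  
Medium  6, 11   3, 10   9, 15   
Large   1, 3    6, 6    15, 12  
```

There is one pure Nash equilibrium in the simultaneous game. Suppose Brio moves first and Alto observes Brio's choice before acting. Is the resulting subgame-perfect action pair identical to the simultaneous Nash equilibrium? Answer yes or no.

no

Work backward from Alto's decision.
- X: Alto compares 2, 6, 1 and picks Medium; Brio would get 11.
- Y: Alto compares 15, 3, 6 and picks Small; Brio would get 14.
- Z: Alto compares 10, 9, 15 and picks Large; Brio would get 12.
Maximizing over 11, 14, 12, Brio chooses Y. Subgame-perfect outcome: (Small, Y) with payoffs (15, 14).
Now find the simultaneous Nash equilibrium.
Alto's best replies: X→Medium; Y→Small; Z→Large.
Brio's best replies: Small→X; Medium→Z; Large→Z.
Only (Large, Z) has each player best-responding; Nash payoffs (15, 12).
Sequential outcome (Small, Y) differs from the Nash profile (Large, Z).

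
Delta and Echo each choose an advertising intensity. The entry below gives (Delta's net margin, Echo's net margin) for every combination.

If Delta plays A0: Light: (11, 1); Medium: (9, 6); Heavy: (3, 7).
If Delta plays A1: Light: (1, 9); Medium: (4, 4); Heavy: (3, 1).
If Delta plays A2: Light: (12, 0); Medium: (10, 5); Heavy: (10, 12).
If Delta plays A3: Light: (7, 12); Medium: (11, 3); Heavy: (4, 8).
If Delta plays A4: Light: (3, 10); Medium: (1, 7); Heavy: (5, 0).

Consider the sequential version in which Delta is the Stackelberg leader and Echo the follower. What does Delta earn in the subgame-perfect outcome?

10

Work backward from Echo's decision.
- A0 → Echo plays Heavy (best of 1, 6, 7); Delta gets 3.
- A1 → Echo plays Light (best of 9, 4, 1); Delta gets 1.
- A2 → Echo plays Heavy (best of 0, 5, 12); Delta gets 10.
- A3 → Echo plays Light (best of 12, 3, 8); Delta gets 7.
- A4 → Echo plays Light (best of 10, 7, 0); Delta gets 3.
Delta's induced payoffs are 3, 1, 10, 7, 3, so Delta commits to A2. Subgame-perfect outcome: (A2, Heavy) with payoffs (10, 12).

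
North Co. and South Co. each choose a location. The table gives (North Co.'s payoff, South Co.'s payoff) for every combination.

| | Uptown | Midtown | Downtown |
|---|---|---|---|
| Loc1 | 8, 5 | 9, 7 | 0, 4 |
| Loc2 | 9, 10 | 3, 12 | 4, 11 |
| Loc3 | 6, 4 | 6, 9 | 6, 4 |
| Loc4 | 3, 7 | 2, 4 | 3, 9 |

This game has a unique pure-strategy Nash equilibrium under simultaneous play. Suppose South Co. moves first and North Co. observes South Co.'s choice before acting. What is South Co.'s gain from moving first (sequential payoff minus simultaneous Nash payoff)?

3

Work backward from North Co.'s decision.
- Uptown: BR = Loc2, leader payoff 10.
- Midtown: BR = Loc1, leader payoff 7.
- Downtown: BR = Loc3, leader payoff 4.
Maximizing over 10, 7, 4, South Co. chooses Uptown. Subgame-perfect outcome: (Loc2, Uptown) with payoffs (9, 10).
For the simultaneous game, intersect best replies.
North Co.'s best replies: Uptown→Loc2; Midtown→Loc1; Downtown→Loc3.
South Co.'s best replies: Loc1→Midtown; Loc2→Midtown; Loc3→Midtown; Loc4→Downtown.
Only (Loc1, Midtown) has each player best-responding; Nash payoffs (9, 7).
South Co.'s commitment gain: 10 − 7 = 3.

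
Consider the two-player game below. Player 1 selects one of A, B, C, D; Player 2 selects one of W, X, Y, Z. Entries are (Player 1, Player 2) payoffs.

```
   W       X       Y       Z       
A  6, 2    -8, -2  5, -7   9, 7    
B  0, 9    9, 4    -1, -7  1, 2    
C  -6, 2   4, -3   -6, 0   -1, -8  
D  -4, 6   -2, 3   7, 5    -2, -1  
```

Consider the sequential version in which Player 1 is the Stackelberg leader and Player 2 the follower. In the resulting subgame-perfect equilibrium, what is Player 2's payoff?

7

Solve by backward induction (Player 1 leads).
- A: BR = Z, leader payoff 9.
- B: BR = W, leader payoff 0.
- C: BR = W, leader payoff -6.
- D: BR = W, leader payoff -4.
Player 1's induced payoffs are 9, 0, -6, -4, so Player 1 commits to A. Subgame-perfect outcome: (A, Z) with payoffs (9, 7).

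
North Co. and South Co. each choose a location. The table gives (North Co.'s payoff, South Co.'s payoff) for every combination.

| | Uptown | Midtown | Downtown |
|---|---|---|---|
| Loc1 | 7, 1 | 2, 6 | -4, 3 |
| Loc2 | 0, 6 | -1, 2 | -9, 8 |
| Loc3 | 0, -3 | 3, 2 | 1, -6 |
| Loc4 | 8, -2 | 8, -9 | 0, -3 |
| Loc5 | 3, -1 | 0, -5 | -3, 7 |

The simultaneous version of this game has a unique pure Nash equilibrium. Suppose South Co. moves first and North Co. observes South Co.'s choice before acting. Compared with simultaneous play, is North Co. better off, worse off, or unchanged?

unchanged

Backward induction with South Co. moving first.
- Uptown → North Co. plays Loc4 (best of 7, 0, 0, 8, 3); South Co. gets -2.
- Midtown → North Co. plays Loc4 (best of 2, -1, 3, 8, 0); South Co. gets -9.
- Downtown → North Co. plays Loc3 (best of -4, -9, 1, 0, -3); South Co. gets -6.
South Co.'s induced payoffs are -2, -9, -6, so South Co. commits to Uptown. Subgame-perfect outcome: (Loc4, Uptown) with payoffs (8, -2).
For the simultaneous game, intersect best replies.
North Co.'s best replies: Uptown→Loc4; Midtown→Loc4; Downtown→Loc3.
South Co.'s best replies: Loc1→Midtown; Loc2→Downtown; Loc3→Midtown; Loc4→Uptown; Loc5→Downtown.
The unique mutual best reply is (Loc4, Uptown), giving (8, -2).
North Co. earns 8 sequentially versus 8 at the Nash outcome: unchanged.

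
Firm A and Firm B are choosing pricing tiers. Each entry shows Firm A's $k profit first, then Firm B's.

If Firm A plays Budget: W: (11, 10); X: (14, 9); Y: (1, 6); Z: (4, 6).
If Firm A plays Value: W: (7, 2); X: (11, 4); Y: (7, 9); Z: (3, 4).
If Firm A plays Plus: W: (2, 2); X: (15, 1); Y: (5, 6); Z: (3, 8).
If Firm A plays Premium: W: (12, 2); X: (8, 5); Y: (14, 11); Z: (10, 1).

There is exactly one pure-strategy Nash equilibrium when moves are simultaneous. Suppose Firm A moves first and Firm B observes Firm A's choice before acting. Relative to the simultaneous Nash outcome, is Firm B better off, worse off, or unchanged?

Work backward from Firm B's decision.
- Budget: Firm B compares 10, 9, 6, 6 and picks W; Firm A would get 11.
- Value: Firm B compares 2, 4, 9, 4 and picks Y; Firm A would get 7.
- Plus: Firm B compares 2, 1, 6, 8 and picks Z; Firm A would get 3.
- Premium: Firm B compares 2, 5, 11, 1 and picks Y; Firm A would get 14.
Maximizing over 11, 7, 3, 14, Firm A chooses Premium. Subgame-perfect outcome: (Premium, Y) with payoffs (14, 11).
Under simultaneous play:
Firm A's best replies: W→Premium; X→Plus; Y→Premium; Z→Premium.
Firm B's best replies: Budget→W; Value→Y; Plus→Z; Premium→Y.
The unique mutual best reply is (Premium, Y), giving (14, 11).
Firm B earns 11 sequentially versus 11 at the Nash outcome: unchanged.

unchanged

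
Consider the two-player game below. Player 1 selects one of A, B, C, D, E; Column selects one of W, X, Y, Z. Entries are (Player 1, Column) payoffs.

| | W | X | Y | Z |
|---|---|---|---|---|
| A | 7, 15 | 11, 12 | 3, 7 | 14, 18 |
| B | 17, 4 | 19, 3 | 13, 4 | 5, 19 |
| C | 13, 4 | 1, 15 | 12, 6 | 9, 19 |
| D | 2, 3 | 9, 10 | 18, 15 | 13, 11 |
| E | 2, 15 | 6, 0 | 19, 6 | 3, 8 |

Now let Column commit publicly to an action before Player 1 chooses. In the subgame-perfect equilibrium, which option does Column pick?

Z

Backward induction with Column moving first.
- W: Player 1 compares 7, 17, 13, 2, 2 and picks B; Column would get 4.
- X: Player 1 compares 11, 19, 1, 9, 6 and picks B; Column would get 3.
- Y: Player 1 compares 3, 13, 12, 18, 19 and picks E; Column would get 6.
- Z: Player 1 compares 14, 5, 9, 13, 3 and picks A; Column would get 18.
Among 4, 3, 6, 18, the best is 18 at Z. Subgame-perfect outcome: (A, Z) with payoffs (14, 18).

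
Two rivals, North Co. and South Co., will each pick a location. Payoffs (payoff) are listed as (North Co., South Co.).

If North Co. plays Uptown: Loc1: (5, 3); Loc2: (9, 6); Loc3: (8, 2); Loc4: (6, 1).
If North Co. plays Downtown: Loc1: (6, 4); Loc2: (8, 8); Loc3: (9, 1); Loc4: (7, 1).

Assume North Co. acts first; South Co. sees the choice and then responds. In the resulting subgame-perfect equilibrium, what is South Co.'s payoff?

6

Work backward from South Co.'s decision.
- Uptown: South Co. compares 3, 6, 2, 1 and picks Loc2; North Co. would get 9.
- Downtown: South Co. compares 4, 8, 1, 1 and picks Loc2; North Co. would get 8.
Among 9, 8, the best is 9 at Uptown. Subgame-perfect outcome: (Uptown, Loc2) with payoffs (9, 6).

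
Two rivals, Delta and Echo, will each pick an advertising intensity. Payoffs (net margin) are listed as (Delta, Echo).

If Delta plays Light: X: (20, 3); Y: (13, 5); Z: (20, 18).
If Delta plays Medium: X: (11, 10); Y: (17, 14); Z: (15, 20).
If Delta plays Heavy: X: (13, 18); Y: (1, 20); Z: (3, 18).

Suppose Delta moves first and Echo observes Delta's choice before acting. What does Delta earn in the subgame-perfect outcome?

20

Backward induction with Delta moving first.
- Light: Echo compares 3, 5, 18 and picks Z; Delta would get 20.
- Medium: Echo compares 10, 14, 20 and picks Z; Delta would get 15.
- Heavy: Echo compares 18, 20, 18 and picks Y; Delta would get 1.
Among 20, 15, 1, the best is 20 at Light. Subgame-perfect outcome: (Light, Z) with payoffs (20, 18).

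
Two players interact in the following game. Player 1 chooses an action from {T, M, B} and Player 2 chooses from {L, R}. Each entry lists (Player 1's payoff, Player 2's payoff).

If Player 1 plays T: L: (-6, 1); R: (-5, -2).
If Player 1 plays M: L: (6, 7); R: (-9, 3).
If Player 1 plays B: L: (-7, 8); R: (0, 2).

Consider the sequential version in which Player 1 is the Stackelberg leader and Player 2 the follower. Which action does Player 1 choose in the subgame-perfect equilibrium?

M

Solve by backward induction (Player 1 leads).
- T: Player 2 compares 1, -2 and picks L; Player 1 would get -6.
- M: Player 2 compares 7, 3 and picks L; Player 1 would get 6.
- B: Player 2 compares 8, 2 and picks L; Player 1 would get -7.
Maximizing over -6, 6, -7, Player 1 chooses M. Subgame-perfect outcome: (M, L) with payoffs (6, 7).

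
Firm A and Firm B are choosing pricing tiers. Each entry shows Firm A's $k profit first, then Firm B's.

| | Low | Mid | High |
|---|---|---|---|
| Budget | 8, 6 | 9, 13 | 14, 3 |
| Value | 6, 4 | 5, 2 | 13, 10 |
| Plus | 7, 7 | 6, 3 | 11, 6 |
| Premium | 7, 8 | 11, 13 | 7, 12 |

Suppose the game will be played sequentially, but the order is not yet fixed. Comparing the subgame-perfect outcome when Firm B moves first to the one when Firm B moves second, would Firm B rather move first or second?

If Firm A leads: Firm B's best replies are Budget→Mid, Value→High, Plus→Low, Premium→Mid; Firm A's induced payoffs 9, 13, 7, 11; outcome (Value, High), payoffs (13, 10).
If Firm B leads: Firm A's best replies are Low→Budget, Mid→Premium, High→Budget; Firm B's induced payoffs 6, 13, 3; outcome (Premium, Mid), payoffs (11, 13).
Firm B gets 13 moving first and 10 moving second, so Firm B prefers to move first.

first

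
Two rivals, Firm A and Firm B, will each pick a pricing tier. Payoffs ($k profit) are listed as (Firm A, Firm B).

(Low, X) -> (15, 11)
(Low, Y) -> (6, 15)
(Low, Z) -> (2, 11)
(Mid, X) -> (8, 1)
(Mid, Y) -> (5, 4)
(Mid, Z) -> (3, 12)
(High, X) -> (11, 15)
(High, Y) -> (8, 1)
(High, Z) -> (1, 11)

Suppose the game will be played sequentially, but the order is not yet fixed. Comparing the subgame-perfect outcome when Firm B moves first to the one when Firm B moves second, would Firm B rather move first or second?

second

If Firm A leads: Firm B's best replies are Low→Y, Mid→Z, High→X; Firm A's induced payoffs 6, 3, 11; outcome (High, X), payoffs (11, 15).
If Firm B leads: Firm A's best replies are X→Low, Y→High, Z→Mid; Firm B's induced payoffs 11, 1, 12; outcome (Mid, Z), payoffs (3, 12).
Firm B gets 12 moving first and 15 moving second, so Firm B prefers to move second.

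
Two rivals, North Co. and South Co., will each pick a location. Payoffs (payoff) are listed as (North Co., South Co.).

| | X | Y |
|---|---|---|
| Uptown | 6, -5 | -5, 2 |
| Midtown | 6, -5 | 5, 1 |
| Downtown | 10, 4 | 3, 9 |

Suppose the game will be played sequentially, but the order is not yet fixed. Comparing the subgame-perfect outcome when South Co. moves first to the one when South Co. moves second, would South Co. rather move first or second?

If North Co. leads: South Co.'s best replies are Uptown→Y, Midtown→Y, Downtown→Y; North Co.'s induced payoffs -5, 5, 3; outcome (Midtown, Y), payoffs (5, 1).
If South Co. leads: North Co.'s best replies are X→Downtown, Y→Midtown; South Co.'s induced payoffs 4, 1; outcome (Downtown, X), payoffs (10, 4).
South Co. gets 4 moving first and 1 moving second, so South Co. prefers to move first.

first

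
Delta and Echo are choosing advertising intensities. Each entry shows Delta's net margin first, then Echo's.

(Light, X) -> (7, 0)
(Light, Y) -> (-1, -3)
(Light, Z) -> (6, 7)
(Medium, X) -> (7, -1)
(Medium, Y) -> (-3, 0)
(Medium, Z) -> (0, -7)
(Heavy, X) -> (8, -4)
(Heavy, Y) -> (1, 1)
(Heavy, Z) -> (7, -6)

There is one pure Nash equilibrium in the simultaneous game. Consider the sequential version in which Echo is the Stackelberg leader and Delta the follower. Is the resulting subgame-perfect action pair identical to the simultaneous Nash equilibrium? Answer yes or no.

yes

Delta best-responds to each possible Echo move:
- X: BR = Heavy, leader payoff -4.
- Y: BR = Heavy, leader payoff 1.
- Z: BR = Heavy, leader payoff -6.
Among -4, 1, -6, the best is 1 at Y. Subgame-perfect outcome: (Heavy, Y) with payoffs (1, 1).
For the simultaneous game, intersect best replies.
Delta's best replies: X→Heavy; Y→Heavy; Z→Heavy.
Echo's best replies: Light→Z; Medium→Y; Heavy→Y.
The unique mutual best reply is (Heavy, Y), giving (1, 1).
Sequential outcome (Heavy, Y) coincides with the Nash profile (Heavy, Y).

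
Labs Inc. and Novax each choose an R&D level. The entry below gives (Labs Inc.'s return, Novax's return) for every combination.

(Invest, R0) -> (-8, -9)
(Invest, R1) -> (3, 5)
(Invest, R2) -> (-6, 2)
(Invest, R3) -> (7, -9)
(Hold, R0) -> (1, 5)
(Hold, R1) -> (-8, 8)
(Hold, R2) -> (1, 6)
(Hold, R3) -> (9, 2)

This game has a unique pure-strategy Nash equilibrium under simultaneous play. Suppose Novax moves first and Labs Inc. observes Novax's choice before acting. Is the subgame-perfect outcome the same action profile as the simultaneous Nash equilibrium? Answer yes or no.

no

Backward induction with Novax moving first.
- R0 → Labs Inc. plays Hold (best of -8, 1); Novax gets 5.
- R1 → Labs Inc. plays Invest (best of 3, -8); Novax gets 5.
- R2 → Labs Inc. plays Hold (best of -6, 1); Novax gets 6.
- R3 → Labs Inc. plays Hold (best of 7, 9); Novax gets 2.
Among 5, 5, 6, 2, the best is 6 at R2. Subgame-perfect outcome: (Hold, R2) with payoffs (1, 6).
Now find the simultaneous Nash equilibrium.
Labs Inc.'s best replies: R0→Hold; R1→Invest; R2→Hold; R3→Hold.
Novax's best replies: Invest→R1; Hold→R1.
Only (Invest, R1) has each player best-responding; Nash payoffs (3, 5).
Sequential outcome (Hold, R2) differs from the Nash profile (Invest, R1).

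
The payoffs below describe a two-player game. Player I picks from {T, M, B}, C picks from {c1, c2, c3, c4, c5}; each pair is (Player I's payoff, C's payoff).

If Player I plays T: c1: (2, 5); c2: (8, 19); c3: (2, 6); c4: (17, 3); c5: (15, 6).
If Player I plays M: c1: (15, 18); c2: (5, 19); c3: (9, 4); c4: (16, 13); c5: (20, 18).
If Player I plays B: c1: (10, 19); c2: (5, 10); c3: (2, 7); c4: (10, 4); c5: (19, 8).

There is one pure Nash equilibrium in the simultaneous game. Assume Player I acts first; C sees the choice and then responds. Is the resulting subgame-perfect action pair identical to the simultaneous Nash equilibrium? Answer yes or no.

Work backward from C's decision.
- T → C plays c2 (best of 5, 19, 6, 3, 6); Player I gets 8.
- M → C plays c2 (best of 18, 19, 4, 13, 18); Player I gets 5.
- B → C plays c1 (best of 19, 10, 7, 4, 8); Player I gets 10.
Player I's induced payoffs are 8, 5, 10, so Player I commits to B. Subgame-perfect outcome: (B, c1) with payoffs (10, 19).
Under simultaneous play:
Player I's best replies: c1→M; c2→T; c3→M; c4→T; c5→M.
C's best replies: T→c2; M→c2; B→c1.
The unique mutual best reply is (T, c2), giving (8, 19).
Sequential outcome (B, c1) differs from the Nash profile (T, c2).

no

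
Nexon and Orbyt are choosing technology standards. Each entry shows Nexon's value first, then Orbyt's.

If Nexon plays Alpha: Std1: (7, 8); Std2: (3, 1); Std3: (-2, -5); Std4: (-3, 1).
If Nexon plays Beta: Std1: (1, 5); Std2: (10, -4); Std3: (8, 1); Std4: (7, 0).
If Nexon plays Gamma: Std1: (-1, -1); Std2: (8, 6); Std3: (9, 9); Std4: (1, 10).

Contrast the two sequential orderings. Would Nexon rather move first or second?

If Nexon leads: Orbyt's best replies are Alpha→Std1, Beta→Std1, Gamma→Std4; Nexon's induced payoffs 7, 1, 1; outcome (Alpha, Std1), payoffs (7, 8).
If Orbyt leads: Nexon's best replies are Std1→Alpha, Std2→Beta, Std3→Gamma, Std4→Beta; Orbyt's induced payoffs 8, -4, 9, 0; outcome (Gamma, Std3), payoffs (9, 9).
Nexon gets 7 moving first and 9 moving second, so Nexon prefers to move second.

second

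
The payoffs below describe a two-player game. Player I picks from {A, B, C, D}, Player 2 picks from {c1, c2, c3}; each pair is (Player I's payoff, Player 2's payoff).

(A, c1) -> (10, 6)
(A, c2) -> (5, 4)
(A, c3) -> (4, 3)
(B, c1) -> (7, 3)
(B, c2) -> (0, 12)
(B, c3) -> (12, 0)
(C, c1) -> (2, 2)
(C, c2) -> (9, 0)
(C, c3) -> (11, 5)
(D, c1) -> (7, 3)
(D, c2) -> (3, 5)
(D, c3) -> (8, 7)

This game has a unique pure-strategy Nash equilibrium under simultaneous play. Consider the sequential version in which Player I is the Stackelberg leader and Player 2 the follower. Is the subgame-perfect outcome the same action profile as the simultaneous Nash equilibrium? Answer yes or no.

no

Backward induction with Player I moving first.
- A → Player 2 plays c1 (best of 6, 4, 3); Player I gets 10.
- B → Player 2 plays c2 (best of 3, 12, 0); Player I gets 0.
- C → Player 2 plays c3 (best of 2, 0, 5); Player I gets 11.
- D → Player 2 plays c3 (best of 3, 5, 7); Player I gets 8.
Maximizing over 10, 0, 11, 8, Player I chooses C. Subgame-perfect outcome: (C, c3) with payoffs (11, 5).
For the simultaneous game, intersect best replies.
Player I's best replies: c1→A; c2→C; c3→B.
Player 2's best replies: A→c1; B→c2; C→c3; D→c3.
The unique mutual best reply is (A, c1), giving (10, 6).
Sequential outcome (C, c3) differs from the Nash profile (A, c1).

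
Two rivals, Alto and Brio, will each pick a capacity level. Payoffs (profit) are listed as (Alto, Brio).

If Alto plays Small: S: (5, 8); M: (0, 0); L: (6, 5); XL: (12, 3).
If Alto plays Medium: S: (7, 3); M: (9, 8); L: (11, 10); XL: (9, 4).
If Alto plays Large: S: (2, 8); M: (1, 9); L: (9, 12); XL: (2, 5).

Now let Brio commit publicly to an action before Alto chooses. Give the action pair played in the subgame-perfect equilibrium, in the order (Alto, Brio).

(Medium, L)

Solve by backward induction (Brio leads).
- S: Alto compares 5, 7, 2 and picks Medium; Brio would get 3.
- M: Alto compares 0, 9, 1 and picks Medium; Brio would get 8.
- L: Alto compares 6, 11, 9 and picks Medium; Brio would get 10.
- XL: Alto compares 12, 9, 2 and picks Small; Brio would get 3.
Brio's induced payoffs are 3, 8, 10, 3, so Brio commits to L. Subgame-perfect outcome: (Medium, L) with payoffs (11, 10).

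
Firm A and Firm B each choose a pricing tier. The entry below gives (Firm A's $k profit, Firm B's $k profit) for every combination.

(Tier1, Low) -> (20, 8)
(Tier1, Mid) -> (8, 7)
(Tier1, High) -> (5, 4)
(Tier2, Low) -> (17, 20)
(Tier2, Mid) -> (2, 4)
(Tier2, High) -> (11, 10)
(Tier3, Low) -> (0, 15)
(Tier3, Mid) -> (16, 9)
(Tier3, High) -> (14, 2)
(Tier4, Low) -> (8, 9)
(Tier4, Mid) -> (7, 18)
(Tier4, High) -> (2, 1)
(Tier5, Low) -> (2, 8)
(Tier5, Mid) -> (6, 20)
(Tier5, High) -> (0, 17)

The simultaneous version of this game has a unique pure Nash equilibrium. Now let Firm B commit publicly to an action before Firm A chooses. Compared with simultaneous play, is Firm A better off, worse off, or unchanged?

worse off

Work backward from Firm A's decision.
- Low → Firm A plays Tier1 (best of 20, 17, 0, 8, 2); Firm B gets 8.
- Mid → Firm A plays Tier3 (best of 8, 2, 16, 7, 6); Firm B gets 9.
- High → Firm A plays Tier3 (best of 5, 11, 14, 2, 0); Firm B gets 2.
Maximizing over 8, 9, 2, Firm B chooses Mid. Subgame-perfect outcome: (Tier3, Mid) with payoffs (16, 9).
For the simultaneous game, intersect best replies.
Firm A's best replies: Low→Tier1; Mid→Tier3; High→Tier3.
Firm B's best replies: Tier1→Low; Tier2→Low; Tier3→Low; Tier4→Mid; Tier5→Mid.
The unique mutual best reply is (Tier1, Low), giving (20, 8).
Firm A earns 16 sequentially versus 20 at the Nash outcome: worse off.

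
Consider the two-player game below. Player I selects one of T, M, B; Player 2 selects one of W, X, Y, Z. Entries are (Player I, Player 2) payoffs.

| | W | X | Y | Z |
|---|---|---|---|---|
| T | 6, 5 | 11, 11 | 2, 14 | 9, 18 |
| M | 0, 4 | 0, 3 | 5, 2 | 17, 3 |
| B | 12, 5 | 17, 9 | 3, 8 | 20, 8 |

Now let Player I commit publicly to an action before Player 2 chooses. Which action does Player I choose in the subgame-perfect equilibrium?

B

Backward induction with Player I moving first.
- T → Player 2 plays Z (best of 5, 11, 14, 18); Player I gets 9.
- M → Player 2 plays W (best of 4, 3, 2, 3); Player I gets 0.
- B → Player 2 plays X (best of 5, 9, 8, 8); Player I gets 17.
Player I's induced payoffs are 9, 0, 17, so Player I commits to B. Subgame-perfect outcome: (B, X) with payoffs (17, 9).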